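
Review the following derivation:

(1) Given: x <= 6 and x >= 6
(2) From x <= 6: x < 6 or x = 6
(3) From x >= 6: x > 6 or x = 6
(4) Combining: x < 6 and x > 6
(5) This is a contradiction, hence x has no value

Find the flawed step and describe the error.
Step 4: Combining: x < 6 and x > 6

Step 4 incorrectly combines the conditions. From x <= 6 and x >= 6, the intersection is x = 6. The error treats the 'or' cases as 'and' requirements. The correct conclusion is that x = 6 is the unique solution, not that no solution exists.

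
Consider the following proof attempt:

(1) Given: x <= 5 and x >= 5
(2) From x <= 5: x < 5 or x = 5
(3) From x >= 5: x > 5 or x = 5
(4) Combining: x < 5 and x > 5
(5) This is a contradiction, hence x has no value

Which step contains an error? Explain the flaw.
Step 4: Combining: x < 5 and x > 5

Step 4 incorrectly combines the conditions. From x <= 5 and x >= 5, the intersection is x = 5. The error treats the 'or' cases as 'and' requirements. The correct conclusion is that x = 5 is the unique solution, not that no solution exists.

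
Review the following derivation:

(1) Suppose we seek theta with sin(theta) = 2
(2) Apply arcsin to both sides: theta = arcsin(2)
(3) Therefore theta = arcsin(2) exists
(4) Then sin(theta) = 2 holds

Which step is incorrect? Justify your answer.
Step 2: Apply arcsin to both sides: theta = arcsin(2)

Step 2 applies arcsin to 2. However, arcsin(x) is only defined for x in [-1, 1] because sin(theta) can only produce values in that range. Since |2| > 1, arcsin(2) is undefined. There is no angle whose sine equals 2.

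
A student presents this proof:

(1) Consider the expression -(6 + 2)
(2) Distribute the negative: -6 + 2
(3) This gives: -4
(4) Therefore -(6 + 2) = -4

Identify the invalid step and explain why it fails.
Step 2: Distribute the negative: -6 + 2

Step 2 incorrectly distributes the negative sign. The correct distribution is -(6 + 2) = -6 - 2 = -8. The negative must be applied to both terms, not just the first. The error treats -(6 + 2) as -6 + 2, which equals -4 instead of -8.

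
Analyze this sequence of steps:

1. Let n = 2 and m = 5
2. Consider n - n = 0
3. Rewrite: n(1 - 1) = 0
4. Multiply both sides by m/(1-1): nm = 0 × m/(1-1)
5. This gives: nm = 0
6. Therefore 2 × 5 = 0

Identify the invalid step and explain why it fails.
Step 4: Multiply both sides by m/(1-1): nm = 0 × m/(1-1)

Step 4 multiplies both sides by m/(1-1). However, 1-1 = 0, so this is multiplication by m/0, which is undefined. We cannot multiply by an undefined expression.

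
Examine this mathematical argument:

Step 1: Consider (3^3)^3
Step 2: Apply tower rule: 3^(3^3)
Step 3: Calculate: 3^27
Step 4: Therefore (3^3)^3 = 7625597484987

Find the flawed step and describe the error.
Step 2: Apply tower rule: 3^(3^3)

Step 2 incorrectly states that (a^b)^c = a^(b^c). The correct rule is (a^b)^c = a^(b×c). The actual value is (3^3)^3 = 3^9 = 19683, not 3^27 = 7625597484987.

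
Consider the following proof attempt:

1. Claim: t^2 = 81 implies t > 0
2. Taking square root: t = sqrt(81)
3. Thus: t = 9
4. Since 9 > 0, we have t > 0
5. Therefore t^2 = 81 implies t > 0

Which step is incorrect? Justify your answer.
Step 2: Taking square root: t = sqrt(81)

Step 2 takes the square root and assumes the positive root only. The equation t^2 = 81 actually has two solutions: t = 9 and t = -9. The proof silently assumes t > 0 without justification, then uses this assumption to conclude t > 0, which is circular. The counterexample t = -9 shows the claim is false.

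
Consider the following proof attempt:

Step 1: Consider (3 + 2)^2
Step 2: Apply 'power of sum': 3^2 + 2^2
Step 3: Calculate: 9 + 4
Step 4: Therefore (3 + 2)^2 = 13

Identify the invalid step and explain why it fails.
Step 2: Apply 'power of sum': 3^2 + 2^2

Step 2 incorrectly applies a non-existent rule '(a+b)^n = a^n + b^n'. This is false in general. The correct expansion uses the binomial theorem. The actual value is (3 + 2)^2 = 5^2 = 25, not 13.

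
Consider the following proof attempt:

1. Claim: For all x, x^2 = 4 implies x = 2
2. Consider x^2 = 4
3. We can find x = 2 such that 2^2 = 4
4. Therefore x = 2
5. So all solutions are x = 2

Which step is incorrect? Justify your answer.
Step 4: Therefore x = 2

Step 4 incorrectly concludes that x = 2 is the only solution. The proof shows that x = 2 is A solution (existence), but does not show it is the ONLY solution (uniqueness). In fact, x = -2 is also a solution since (-2)^2 = 4. Finding one solution doesn't prove there are no others.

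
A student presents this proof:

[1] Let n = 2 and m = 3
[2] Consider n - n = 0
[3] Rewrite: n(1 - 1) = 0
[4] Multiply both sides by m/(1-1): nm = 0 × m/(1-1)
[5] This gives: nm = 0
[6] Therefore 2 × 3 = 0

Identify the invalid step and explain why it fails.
Step 4: Multiply both sides by m/(1-1): nm = 0 × m/(1-1)

Step 4 multiplies both sides by m/(1-1). However, 1-1 = 0, so this is multiplication by m/0, which is undefined. We cannot multiply by an undefined expression.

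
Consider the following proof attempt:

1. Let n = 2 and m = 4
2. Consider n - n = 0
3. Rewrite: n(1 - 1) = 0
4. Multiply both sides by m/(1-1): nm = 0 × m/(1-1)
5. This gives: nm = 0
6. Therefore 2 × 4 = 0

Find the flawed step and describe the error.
Step 4: Multiply both sides by m/(1-1): nm = 0 × m/(1-1)

Step 4 multiplies both sides by m/(1-1). However, 1-1 = 0, so this is multiplication by m/0, which is undefined. We cannot multiply by an undefined expression.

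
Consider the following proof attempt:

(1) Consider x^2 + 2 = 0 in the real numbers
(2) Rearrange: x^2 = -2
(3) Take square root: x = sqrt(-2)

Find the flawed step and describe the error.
Step 3: Take square root: x = sqrt(-2)

Step 3 takes the square root of -2, which is negative. In the real number system, the square root of a negative number is undefined. The equation x^2 + 2 = 0 has no real solutions. Square roots of negative numbers only exist in the complex numbers.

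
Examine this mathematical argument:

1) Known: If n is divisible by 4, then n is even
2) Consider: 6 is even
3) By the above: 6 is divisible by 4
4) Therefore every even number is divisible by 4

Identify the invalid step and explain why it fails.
Step 3: By the above: 6 is divisible by 4

Step 3 commits the fallacy of affirming the consequent. The known fact 'divisible by 4 → even' does NOT imply 'even → divisible by 4'. That would be the converse, which is false. For example, 6 is even but 6 ÷ 4 = 1.50, which is not an integer.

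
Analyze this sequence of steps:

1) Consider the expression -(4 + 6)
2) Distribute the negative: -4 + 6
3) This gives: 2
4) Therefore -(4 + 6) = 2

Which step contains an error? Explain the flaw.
Step 2: Distribute the negative: -4 + 6

Step 2 incorrectly distributes the negative sign. The correct distribution is -(4 + 6) = -4 - 6 = -10. The negative must be applied to both terms, not just the first. The error treats -(4 + 6) as -4 + 6, which equals 2 instead of -10.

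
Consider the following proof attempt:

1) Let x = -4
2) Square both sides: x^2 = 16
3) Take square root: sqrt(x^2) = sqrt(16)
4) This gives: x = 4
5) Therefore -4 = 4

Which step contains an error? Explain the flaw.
Step 4: This gives: x = 4

Step 4 incorrectly states that sqrt(x^2) = x. The correct identity is sqrt(x^2) = |x|. Since x = -4 < 0, we have sqrt(x^2) = |-4| = 4, not x = -4.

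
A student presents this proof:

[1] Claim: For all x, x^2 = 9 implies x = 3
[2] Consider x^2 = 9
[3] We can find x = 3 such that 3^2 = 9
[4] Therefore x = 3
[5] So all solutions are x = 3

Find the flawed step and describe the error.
Step 4: Therefore x = 3

Step 4 incorrectly concludes that x = 3 is the only solution. The proof shows that x = 3 is A solution (existence), but does not show it is the ONLY solution (uniqueness). In fact, x = -3 is also a solution since (-3)^2 = 9. Finding one solution doesn't prove there are no others.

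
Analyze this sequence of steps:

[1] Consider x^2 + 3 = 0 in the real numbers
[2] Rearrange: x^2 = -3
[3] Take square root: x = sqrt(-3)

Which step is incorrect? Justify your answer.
Step 3: Take square root: x = sqrt(-3)

Step 3 takes the square root of -3, which is negative. In the real number system, the square root of a negative number is undefined. The equation x^2 + 3 = 0 has no real solutions. Square roots of negative numbers only exist in the complex numbers.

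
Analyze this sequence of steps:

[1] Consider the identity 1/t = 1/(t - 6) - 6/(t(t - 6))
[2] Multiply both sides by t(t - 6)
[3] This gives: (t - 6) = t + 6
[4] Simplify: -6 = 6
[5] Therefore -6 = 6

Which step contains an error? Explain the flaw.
Step 3: This gives: (t - 6) = t + 6

Step 3 makes a sign error when clearing denominators. Multiplying -6/(t(t - 6)) by t(t - 6) gives -6, not +6. The correct result is (t - 6) = t - 6, which is trivially true, not (t - 6) = t + 6. (Step 1 is a valid identity: 1/(t - 6) - 6/(t(t - 6)) = (t - 6)/(t(t - 6)) = 1/t.)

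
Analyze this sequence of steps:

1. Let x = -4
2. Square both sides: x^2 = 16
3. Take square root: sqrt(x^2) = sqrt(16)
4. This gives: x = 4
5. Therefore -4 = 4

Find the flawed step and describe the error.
Step 4: This gives: x = 4

Step 4 incorrectly states that sqrt(x^2) = x. The correct identity is sqrt(x^2) = |x|. Since x = -4 < 0, we have sqrt(x^2) = |-4| = 4, not x = -4.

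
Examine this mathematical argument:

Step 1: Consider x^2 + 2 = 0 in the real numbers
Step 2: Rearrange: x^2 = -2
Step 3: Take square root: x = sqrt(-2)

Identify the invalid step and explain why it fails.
Step 3: Take square root: x = sqrt(-2)

Step 3 takes the square root of -2, which is negative. In the real number system, the square root of a negative number is undefined. The equation x^2 + 2 = 0 has no real solutions. Square roots of negative numbers only exist in the complex numbers.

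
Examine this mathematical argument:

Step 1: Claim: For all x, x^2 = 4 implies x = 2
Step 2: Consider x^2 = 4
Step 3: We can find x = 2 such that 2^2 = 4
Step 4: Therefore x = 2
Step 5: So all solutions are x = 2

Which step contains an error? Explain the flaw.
Step 4: Therefore x = 2

Step 4 incorrectly concludes that x = 2 is the only solution. The proof shows that x = 2 is A solution (existence), but does not show it is the ONLY solution (uniqueness). In fact, x = -2 is also a solution since (-2)^2 = 4. Finding one solution doesn't prove there are no others.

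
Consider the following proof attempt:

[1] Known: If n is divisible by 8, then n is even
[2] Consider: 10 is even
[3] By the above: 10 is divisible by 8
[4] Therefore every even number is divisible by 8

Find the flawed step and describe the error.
Step 3: By the above: 10 is divisible by 8

Step 3 commits the fallacy of affirming the consequent. The known fact 'divisible by 8 → even' does NOT imply 'even → divisible by 8'. That would be the converse, which is false. For example, 10 is even but 10 ÷ 8 = 1.25, which is not an integer.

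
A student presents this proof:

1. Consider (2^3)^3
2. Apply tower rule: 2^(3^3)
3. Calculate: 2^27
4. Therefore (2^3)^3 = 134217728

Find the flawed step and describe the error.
Step 2: Apply tower rule: 2^(3^3)

Step 2 incorrectly states that (a^b)^c = a^(b^c). The correct rule is (a^b)^c = a^(b×c). The actual value is (2^3)^3 = 2^9 = 512, not 2^27 = 134217728.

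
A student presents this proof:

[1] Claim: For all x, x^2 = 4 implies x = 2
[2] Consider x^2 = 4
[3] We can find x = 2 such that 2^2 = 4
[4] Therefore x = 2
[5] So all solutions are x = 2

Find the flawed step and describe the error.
Step 4: Therefore x = 2

Step 4 incorrectly concludes that x = 2 is the only solution. The proof shows that x = 2 is A solution (existence), but does not show it is the ONLY solution (uniqueness). In fact, x = -2 is also a solution since (-2)^2 = 4. Finding one solution doesn't prove there are no others.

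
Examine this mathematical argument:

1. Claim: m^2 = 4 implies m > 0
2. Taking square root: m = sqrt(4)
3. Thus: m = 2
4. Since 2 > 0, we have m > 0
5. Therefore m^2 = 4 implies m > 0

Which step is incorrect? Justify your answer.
Step 2: Taking square root: m = sqrt(4)

Step 2 takes the square root and assumes the positive root only. The equation m^2 = 4 actually has two solutions: m = 2 and m = -2. The proof silently assumes m > 0 without justification, then uses this assumption to conclude m > 0, which is circular. The counterexample m = -2 shows the claim is false.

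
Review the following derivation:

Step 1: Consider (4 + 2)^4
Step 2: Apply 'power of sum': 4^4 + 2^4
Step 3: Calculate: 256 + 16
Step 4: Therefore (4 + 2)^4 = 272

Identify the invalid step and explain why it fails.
Step 2: Apply 'power of sum': 4^4 + 2^4

Step 2 incorrectly applies a non-existent rule '(a+b)^n = a^n + b^n'. This is false in general. The correct expansion uses the binomial theorem. The actual value is (4 + 2)^4 = 6^4 = 1296, not 272.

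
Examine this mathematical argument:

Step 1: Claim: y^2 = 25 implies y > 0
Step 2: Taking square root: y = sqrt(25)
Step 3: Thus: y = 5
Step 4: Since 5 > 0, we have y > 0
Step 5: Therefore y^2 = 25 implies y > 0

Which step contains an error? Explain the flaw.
Step 2: Taking square root: y = sqrt(25)

Step 2 takes the square root and assumes the positive root only. The equation y^2 = 25 actually has two solutions: y = 5 and y = -5. The proof silently assumes y > 0 without justification, then uses this assumption to conclude y > 0, which is circular. The counterexample y = -5 shows the claim is false.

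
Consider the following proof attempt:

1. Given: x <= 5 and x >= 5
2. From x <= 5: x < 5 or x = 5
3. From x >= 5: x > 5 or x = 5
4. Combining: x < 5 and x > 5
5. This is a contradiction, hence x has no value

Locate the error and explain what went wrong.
Step 4: Combining: x < 5 and x > 5

Step 4 incorrectly combines the conditions. From x <= 5 and x >= 5, the intersection is x = 5. The error treats the 'or' cases as 'and' requirements. The correct conclusion is that x = 5 is the unique solution, not that no solution exists.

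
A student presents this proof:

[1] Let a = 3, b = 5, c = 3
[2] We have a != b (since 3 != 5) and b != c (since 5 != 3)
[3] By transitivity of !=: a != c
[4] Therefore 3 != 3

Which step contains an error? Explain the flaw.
Step 3: By transitivity of !=: a != c

Step 3 incorrectly applies transitivity to the '!=' relation. Transitivity states: if a R b and b R c, then a R c. However, '!=' is not transitive. Counterexample: 3 != 5 and 5 != 3, but 3 = 3 (both equal 3). Transitivity holds for relations like <, <=, =, but not for !=.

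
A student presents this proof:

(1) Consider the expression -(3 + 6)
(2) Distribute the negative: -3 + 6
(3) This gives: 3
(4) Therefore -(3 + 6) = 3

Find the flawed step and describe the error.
Step 2: Distribute the negative: -3 + 6

Step 2 incorrectly distributes the negative sign. The correct distribution is -(3 + 6) = -3 - 6 = -9. The negative must be applied to both terms, not just the first. The error treats -(3 + 6) as -3 + 6, which equals 3 instead of -9.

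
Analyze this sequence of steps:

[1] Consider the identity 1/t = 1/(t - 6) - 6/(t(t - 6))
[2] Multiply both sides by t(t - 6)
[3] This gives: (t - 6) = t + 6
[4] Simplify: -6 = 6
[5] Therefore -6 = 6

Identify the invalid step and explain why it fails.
Step 3: This gives: (t - 6) = t + 6

Step 3 makes a sign error when clearing denominators. Multiplying -6/(t(t - 6)) by t(t - 6) gives -6, not +6. The correct result is (t - 6) = t - 6, which is trivially true, not (t - 6) = t + 6. (Step 1 is a valid identity: 1/(t - 6) - 6/(t(t - 6)) = (t - 6)/(t(t - 6)) = 1/t.)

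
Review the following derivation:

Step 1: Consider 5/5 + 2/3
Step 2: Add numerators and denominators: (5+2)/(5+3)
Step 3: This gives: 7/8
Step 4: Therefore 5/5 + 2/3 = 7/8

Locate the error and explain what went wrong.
Step 2: Add numerators and denominators: (5+2)/(5+3)

Step 2 incorrectly adds fractions by separately adding numerators and denominators. This is wrong. The correct method requires a common denominator: 5/5 + 2/3 = (5×3 + 2×5)/(5×3) = 25/15 = 5/3. The method used gives 7/8, which is different.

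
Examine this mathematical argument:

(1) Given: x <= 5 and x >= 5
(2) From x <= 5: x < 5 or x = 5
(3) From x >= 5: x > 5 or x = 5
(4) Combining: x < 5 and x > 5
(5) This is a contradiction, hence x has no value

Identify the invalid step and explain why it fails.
Step 4: Combining: x < 5 and x > 5

Step 4 incorrectly combines the conditions. From x <= 5 and x >= 5, the intersection is x = 5. The error treats the 'or' cases as 'and' requirements. The correct conclusion is that x = 5 is the unique solution, not that no solution exists.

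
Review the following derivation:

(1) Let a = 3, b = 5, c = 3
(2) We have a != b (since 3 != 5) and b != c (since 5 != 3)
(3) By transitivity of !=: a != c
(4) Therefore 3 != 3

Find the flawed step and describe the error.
Step 3: By transitivity of !=: a != c

Step 3 incorrectly applies transitivity to the '!=' relation. Transitivity states: if a R b and b R c, then a R c. However, '!=' is not transitive. Counterexample: 3 != 5 and 5 != 3, but 3 = 3 (both equal 3). Transitivity holds for relations like <, <=, =, but not for !=.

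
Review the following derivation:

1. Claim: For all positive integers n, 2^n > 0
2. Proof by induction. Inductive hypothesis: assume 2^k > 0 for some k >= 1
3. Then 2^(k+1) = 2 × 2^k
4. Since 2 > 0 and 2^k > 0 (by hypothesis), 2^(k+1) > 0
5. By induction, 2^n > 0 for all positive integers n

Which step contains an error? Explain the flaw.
Step 5: By induction, 2^n > 0 for all positive integers n

Step 5 concludes the proof by induction, but no base case was ever established. A valid induction proof requires: (1) a base case proving 2^1 > 0, and (2) an inductive step showing IF 2^k > 0 THEN 2^(k+1) > 0. Steps 2-4 correctly establish the inductive step, but without the base case the conclusion in step 5 does not follow.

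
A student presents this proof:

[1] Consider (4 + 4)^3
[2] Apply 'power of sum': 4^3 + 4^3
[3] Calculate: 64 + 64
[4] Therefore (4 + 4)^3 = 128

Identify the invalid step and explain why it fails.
Step 2: Apply 'power of sum': 4^3 + 4^3

Step 2 incorrectly applies a non-existent rule '(a+b)^n = a^n + b^n'. This is false in general. The correct expansion uses the binomial theorem. The actual value is (4 + 4)^3 = 8^3 = 512, not 128.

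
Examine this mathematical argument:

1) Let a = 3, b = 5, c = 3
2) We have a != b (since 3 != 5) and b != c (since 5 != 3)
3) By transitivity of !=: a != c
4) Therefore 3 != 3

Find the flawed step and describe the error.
Step 3: By transitivity of !=: a != c

Step 3 incorrectly applies transitivity to the '!=' relation. Transitivity states: if a R b and b R c, then a R c. However, '!=' is not transitive. Counterexample: 3 != 5 and 5 != 3, but 3 = 3 (both equal 3). Transitivity holds for relations like <, <=, =, but not for !=.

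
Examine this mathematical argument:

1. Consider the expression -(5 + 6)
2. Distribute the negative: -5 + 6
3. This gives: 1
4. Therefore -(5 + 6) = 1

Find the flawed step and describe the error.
Step 2: Distribute the negative: -5 + 6

Step 2 incorrectly distributes the negative sign. The correct distribution is -(5 + 6) = -5 - 6 = -11. The negative must be applied to both terms, not just the first. The error treats -(5 + 6) as -5 + 6, which equals 1 instead of -11.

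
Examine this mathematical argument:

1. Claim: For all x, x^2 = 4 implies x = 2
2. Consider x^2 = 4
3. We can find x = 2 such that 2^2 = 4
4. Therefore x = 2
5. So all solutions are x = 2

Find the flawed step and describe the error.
Step 4: Therefore x = 2

Step 4 incorrectly concludes that x = 2 is the only solution. The proof shows that x = 2 is A solution (existence), but does not show it is the ONLY solution (uniqueness). In fact, x = -2 is also a solution since (-2)^2 = 4. Finding one solution doesn't prove there are no others.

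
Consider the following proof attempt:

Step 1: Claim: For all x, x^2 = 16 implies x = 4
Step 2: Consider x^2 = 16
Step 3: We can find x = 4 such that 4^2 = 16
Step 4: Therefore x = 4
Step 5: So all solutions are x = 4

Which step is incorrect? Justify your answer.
Step 4: Therefore x = 4

Step 4 incorrectly concludes that x = 4 is the only solution. The proof shows that x = 4 is A solution (existence), but does not show it is the ONLY solution (uniqueness). In fact, x = -4 is also a solution since (-4)^2 = 16. Finding one solution doesn't prove there are no others.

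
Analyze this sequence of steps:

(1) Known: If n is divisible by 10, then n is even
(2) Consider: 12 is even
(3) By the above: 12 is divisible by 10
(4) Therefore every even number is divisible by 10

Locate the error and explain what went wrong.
Step 3: By the above: 12 is divisible by 10

Step 3 commits the fallacy of affirming the consequent. The known fact 'divisible by 10 → even' does NOT imply 'even → divisible by 10'. That would be the converse, which is false. For example, 12 is even but 12 ÷ 10 = 1.20, which is not an integer.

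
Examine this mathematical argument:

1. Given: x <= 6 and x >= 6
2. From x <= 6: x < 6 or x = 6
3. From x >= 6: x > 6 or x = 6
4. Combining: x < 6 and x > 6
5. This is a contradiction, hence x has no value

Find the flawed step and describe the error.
Step 4: Combining: x < 6 and x > 6

Step 4 incorrectly combines the conditions. From x <= 6 and x >= 6, the intersection is x = 6. The error treats the 'or' cases as 'and' requirements. The correct conclusion is that x = 6 is the unique solution, not that no solution exists.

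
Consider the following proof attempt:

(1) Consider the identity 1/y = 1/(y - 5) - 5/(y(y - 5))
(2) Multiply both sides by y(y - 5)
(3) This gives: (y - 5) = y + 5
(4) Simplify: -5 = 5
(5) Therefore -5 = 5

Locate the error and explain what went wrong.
Step 3: This gives: (y - 5) = y + 5

Step 3 makes a sign error when clearing denominators. Multiplying -5/(y(y - 5)) by y(y - 5) gives -5, not +5. The correct result is (y - 5) = y - 5, which is trivially true, not (y - 5) = y + 5. (Step 1 is a valid identity: 1/(y - 5) - 5/(y(y - 5)) = (y - 5)/(y(y - 5)) = 1/y.)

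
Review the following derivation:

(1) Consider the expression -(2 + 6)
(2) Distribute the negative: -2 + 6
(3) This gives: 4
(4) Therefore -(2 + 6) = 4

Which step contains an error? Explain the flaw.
Step 2: Distribute the negative: -2 + 6

Step 2 incorrectly distributes the negative sign. The correct distribution is -(2 + 6) = -2 - 6 = -8. The negative must be applied to both terms, not just the first. The error treats -(2 + 6) as -2 + 6, which equals 4 instead of -8.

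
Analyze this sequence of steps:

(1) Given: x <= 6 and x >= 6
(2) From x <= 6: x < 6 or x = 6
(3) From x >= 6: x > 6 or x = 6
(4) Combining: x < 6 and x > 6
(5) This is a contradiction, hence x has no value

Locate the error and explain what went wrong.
Step 4: Combining: x < 6 and x > 6

Step 4 incorrectly combines the conditions. From x <= 6 and x >= 6, the intersection is x = 6. The error treats the 'or' cases as 'and' requirements. The correct conclusion is that x = 6 is the unique solution, not that no solution exists.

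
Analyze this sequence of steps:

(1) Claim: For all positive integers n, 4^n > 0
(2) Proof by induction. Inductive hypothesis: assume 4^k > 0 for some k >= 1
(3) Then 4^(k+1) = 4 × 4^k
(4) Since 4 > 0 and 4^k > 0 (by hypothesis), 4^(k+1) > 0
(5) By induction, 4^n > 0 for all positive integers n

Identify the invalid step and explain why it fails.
Step 5: By induction, 4^n > 0 for all positive integers n

Step 5 concludes the proof by induction, but no base case was ever established. A valid induction proof requires: (1) a base case proving 4^1 > 0, and (2) an inductive step showing IF 4^k > 0 THEN 4^(k+1) > 0. Steps 2-4 correctly establish the inductive step, but without the base case the conclusion in step 5 does not follow.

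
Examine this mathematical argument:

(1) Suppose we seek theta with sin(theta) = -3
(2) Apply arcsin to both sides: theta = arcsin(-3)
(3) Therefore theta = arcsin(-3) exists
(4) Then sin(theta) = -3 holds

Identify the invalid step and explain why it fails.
Step 2: Apply arcsin to both sides: theta = arcsin(-3)

Step 2 applies arcsin to -3. However, arcsin(x) is only defined for x in [-1, 1] because sin(theta) can only produce values in that range. Since |-3| > 1, arcsin(-3) is undefined. There is no angle whose sine equals -3.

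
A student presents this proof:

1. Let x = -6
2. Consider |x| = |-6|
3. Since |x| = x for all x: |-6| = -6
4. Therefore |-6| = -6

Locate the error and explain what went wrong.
Step 3: Since |x| = x for all x: |-6| = -6

Step 3 incorrectly states that |x| = x for all x. The correct definition is |x| = x when x >= 0, and |x| = -x when x < 0. Since -6 < 0, we have |-6| = -(-6) = 6, not -6.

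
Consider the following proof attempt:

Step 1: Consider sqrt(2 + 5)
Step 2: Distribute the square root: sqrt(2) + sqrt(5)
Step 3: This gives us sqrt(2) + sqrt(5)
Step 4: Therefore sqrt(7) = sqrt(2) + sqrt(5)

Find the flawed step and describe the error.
Step 2: Distribute the square root: sqrt(2) + sqrt(5)

Step 2 incorrectly 'distributes' the square root over addition. The square root function does not distribute: sqrt(a + b) ≠ sqrt(a) + sqrt(b). In fact, sqrt(2 + 5) = sqrt(7) ≈ 2.6458, while sqrt(2) + sqrt(5) ≈ 3.6503.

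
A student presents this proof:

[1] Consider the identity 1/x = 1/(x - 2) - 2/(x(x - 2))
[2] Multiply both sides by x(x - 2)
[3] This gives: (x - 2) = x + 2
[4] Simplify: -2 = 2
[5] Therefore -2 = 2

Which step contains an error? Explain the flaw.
Step 3: This gives: (x - 2) = x + 2

Step 3 makes a sign error when clearing denominators. Multiplying -2/(x(x - 2)) by x(x - 2) gives -2, not +2. The correct result is (x - 2) = x - 2, which is trivially true, not (x - 2) = x + 2. (Step 1 is a valid identity: 1/(x - 2) - 2/(x(x - 2)) = (x - 2)/(x(x - 2)) = 1/x.)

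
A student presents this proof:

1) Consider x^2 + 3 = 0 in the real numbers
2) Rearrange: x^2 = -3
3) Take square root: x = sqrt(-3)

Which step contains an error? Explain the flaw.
Step 3: Take square root: x = sqrt(-3)

Step 3 takes the square root of -3, which is negative. In the real number system, the square root of a negative number is undefined. The equation x^2 + 3 = 0 has no real solutions. Square roots of negative numbers only exist in the complex numbers.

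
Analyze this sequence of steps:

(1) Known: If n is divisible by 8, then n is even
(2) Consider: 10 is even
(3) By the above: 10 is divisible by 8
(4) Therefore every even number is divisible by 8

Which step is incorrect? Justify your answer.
Step 3: By the above: 10 is divisible by 8

Step 3 commits the fallacy of affirming the consequent. The known fact 'divisible by 8 → even' does NOT imply 'even → divisible by 8'. That would be the converse, which is false. For example, 10 is even but 10 ÷ 8 = 1.25, which is not an integer.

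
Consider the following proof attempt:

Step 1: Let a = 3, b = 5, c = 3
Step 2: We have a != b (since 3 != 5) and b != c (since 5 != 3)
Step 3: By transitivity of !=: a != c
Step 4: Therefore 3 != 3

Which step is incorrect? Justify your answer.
Step 3: By transitivity of !=: a != c

Step 3 incorrectly applies transitivity to the '!=' relation. Transitivity states: if a R b and b R c, then a R c. However, '!=' is not transitive. Counterexample: 3 != 5 and 5 != 3, but 3 = 3 (both equal 3). Transitivity holds for relations like <, <=, =, but not for !=.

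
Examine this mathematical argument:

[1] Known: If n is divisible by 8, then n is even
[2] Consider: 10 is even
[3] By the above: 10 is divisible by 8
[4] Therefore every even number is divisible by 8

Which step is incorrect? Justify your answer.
Step 3: By the above: 10 is divisible by 8

Step 3 commits the fallacy of affirming the consequent. The known fact 'divisible by 8 → even' does NOT imply 'even → divisible by 8'. That would be the converse, which is false. For example, 10 is even but 10 ÷ 8 = 1.25, which is not an integer.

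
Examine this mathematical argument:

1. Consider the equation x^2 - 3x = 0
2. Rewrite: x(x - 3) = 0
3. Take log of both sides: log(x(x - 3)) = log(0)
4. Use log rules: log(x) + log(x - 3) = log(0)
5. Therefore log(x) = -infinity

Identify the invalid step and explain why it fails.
Step 3: Take log of both sides: log(x(x - 3)) = log(0)

Step 3 takes the logarithm of both sides, resulting in log(0) on the right side. The logarithm is only defined for positive numbers; log(0) is undefined (approaches negative infinity). This operation is invalid.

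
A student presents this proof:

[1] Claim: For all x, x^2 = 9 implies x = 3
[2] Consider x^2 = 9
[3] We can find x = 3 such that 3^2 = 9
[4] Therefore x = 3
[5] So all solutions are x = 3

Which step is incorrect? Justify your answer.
Step 4: Therefore x = 3

Step 4 incorrectly concludes that x = 3 is the only solution. The proof shows that x = 3 is A solution (existence), but does not show it is the ONLY solution (uniqueness). In fact, x = -3 is also a solution since (-3)^2 = 9. Finding one solution doesn't prove there are no others.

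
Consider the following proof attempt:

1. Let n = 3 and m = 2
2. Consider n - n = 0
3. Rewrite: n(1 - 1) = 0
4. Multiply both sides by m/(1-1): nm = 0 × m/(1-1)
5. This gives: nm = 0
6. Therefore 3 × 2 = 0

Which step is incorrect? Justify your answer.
Step 4: Multiply both sides by m/(1-1): nm = 0 × m/(1-1)

Step 4 multiplies both sides by m/(1-1). However, 1-1 = 0, so this is multiplication by m/0, which is undefined. We cannot multiply by an undefined expression.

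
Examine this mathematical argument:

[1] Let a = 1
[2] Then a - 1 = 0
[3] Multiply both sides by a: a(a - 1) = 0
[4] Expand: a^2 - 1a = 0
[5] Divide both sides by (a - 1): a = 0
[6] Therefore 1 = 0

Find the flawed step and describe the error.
Step 5: Divide both sides by (a - 1): a = 0

Step 5 divides both sides by (a - 1). However, since a = 1, we have (a - 1) = 0. Division by zero is undefined, making this step invalid.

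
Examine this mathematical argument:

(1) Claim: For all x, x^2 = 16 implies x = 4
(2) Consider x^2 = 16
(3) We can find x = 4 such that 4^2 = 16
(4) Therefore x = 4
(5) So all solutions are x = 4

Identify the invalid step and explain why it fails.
Step 4: Therefore x = 4

Step 4 incorrectly concludes that x = 4 is the only solution. The proof shows that x = 4 is A solution (existence), but does not show it is the ONLY solution (uniqueness). In fact, x = -4 is also a solution since (-4)^2 = 16. Finding one solution doesn't prove there are no others.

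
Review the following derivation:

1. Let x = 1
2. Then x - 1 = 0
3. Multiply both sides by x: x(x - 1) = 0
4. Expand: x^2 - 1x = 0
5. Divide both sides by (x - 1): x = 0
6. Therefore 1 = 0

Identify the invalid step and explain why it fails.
Step 5: Divide both sides by (x - 1): x = 0

Step 5 divides both sides by (x - 1). However, since x = 1, we have (x - 1) = 0. Division by zero is undefined, making this step invalid.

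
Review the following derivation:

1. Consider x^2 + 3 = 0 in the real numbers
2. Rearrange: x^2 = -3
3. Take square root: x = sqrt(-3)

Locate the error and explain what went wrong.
Step 3: Take square root: x = sqrt(-3)

Step 3 takes the square root of -3, which is negative. In the real number system, the square root of a negative number is undefined. The equation x^2 + 3 = 0 has no real solutions. Square roots of negative numbers only exist in the complex numbers.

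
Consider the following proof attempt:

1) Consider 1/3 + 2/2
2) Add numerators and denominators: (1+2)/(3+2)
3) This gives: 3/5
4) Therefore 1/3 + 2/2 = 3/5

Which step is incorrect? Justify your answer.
Step 2: Add numerators and denominators: (1+2)/(3+2)

Step 2 incorrectly adds fractions by separately adding numerators and denominators. This is wrong. The correct method requires a common denominator: 1/3 + 2/2 = (1×2 + 2×3)/(3×2) = 8/6 = 4/3. The method used gives 3/5, which is different.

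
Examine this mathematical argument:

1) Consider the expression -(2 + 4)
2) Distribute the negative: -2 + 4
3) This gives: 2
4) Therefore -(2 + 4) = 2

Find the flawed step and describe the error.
Step 2: Distribute the negative: -2 + 4

Step 2 incorrectly distributes the negative sign. The correct distribution is -(2 + 4) = -2 - 4 = -6. The negative must be applied to both terms, not just the first. The error treats -(2 + 4) as -2 + 4, which equals 2 instead of -6.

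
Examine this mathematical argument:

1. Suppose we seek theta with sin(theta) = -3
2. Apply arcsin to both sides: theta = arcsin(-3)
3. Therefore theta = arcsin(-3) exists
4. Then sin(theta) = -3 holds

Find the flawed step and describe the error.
Step 2: Apply arcsin to both sides: theta = arcsin(-3)

Step 2 applies arcsin to -3. However, arcsin(x) is only defined for x in [-1, 1] because sin(theta) can only produce values in that range. Since |-3| > 1, arcsin(-3) is undefined. There is no angle whose sine equals -3.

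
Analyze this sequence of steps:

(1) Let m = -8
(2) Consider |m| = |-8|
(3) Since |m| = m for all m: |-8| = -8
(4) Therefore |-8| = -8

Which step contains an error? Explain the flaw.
Step 3: Since |m| = m for all m: |-8| = -8

Step 3 incorrectly states that |m| = m for all m. The correct definition is |m| = m when m >= 0, and |m| = -m when m < 0. Since -8 < 0, we have |-8| = -(-8) = 8, not -8.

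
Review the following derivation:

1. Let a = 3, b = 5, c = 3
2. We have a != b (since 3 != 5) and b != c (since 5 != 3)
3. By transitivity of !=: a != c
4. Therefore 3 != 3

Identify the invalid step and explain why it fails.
Step 3: By transitivity of !=: a != c

Step 3 incorrectly applies transitivity to the '!=' relation. Transitivity states: if a R b and b R c, then a R c. However, '!=' is not transitive. Counterexample: 3 != 5 and 5 != 3, but 3 = 3 (both equal 3). Transitivity holds for relations like <, <=, =, but not for !=.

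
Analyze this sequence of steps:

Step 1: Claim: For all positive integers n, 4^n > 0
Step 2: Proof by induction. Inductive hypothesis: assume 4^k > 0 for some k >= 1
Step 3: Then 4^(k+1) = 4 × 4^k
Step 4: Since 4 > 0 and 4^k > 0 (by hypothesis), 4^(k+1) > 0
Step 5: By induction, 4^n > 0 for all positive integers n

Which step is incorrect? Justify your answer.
Step 5: By induction, 4^n > 0 for all positive integers n

Step 5 concludes the proof by induction, but no base case was ever established. A valid induction proof requires: (1) a base case proving 4^1 > 0, and (2) an inductive step showing IF 4^k > 0 THEN 4^(k+1) > 0. Steps 2-4 correctly establish the inductive step, but without the base case the conclusion in step 5 does not follow.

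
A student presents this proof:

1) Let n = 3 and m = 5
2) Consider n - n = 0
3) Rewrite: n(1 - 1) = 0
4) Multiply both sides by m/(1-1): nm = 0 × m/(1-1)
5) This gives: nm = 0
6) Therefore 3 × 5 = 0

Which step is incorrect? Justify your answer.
Step 4: Multiply both sides by m/(1-1): nm = 0 × m/(1-1)

Step 4 multiplies both sides by m/(1-1). However, 1-1 = 0, so this is multiplication by m/0, which is undefined. We cannot multiply by an undefined expression.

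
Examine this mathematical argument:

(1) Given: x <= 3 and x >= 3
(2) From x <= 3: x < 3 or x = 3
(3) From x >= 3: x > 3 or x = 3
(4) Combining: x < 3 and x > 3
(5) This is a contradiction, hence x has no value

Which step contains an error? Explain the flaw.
Step 4: Combining: x < 3 and x > 3

Step 4 incorrectly combines the conditions. From x <= 3 and x >= 3, the intersection is x = 3. The error treats the 'or' cases as 'and' requirements. The correct conclusion is that x = 3 is the unique solution, not that no solution exists.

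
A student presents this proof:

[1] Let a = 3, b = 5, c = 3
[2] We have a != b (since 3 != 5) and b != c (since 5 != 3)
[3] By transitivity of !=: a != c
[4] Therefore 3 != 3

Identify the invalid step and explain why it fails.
Step 3: By transitivity of !=: a != c

Step 3 incorrectly applies transitivity to the '!=' relation. Transitivity states: if a R b and b R c, then a R c. However, '!=' is not transitive. Counterexample: 3 != 5 and 5 != 3, but 3 = 3 (both equal 3). Transitivity holds for relations like <, <=, =, but not for !=.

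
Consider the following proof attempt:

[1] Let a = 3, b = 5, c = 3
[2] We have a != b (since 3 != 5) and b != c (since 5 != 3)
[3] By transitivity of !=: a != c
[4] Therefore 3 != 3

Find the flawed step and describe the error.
Step 3: By transitivity of !=: a != c

Step 3 incorrectly applies transitivity to the '!=' relation. Transitivity states: if a R b and b R c, then a R c. However, '!=' is not transitive. Counterexample: 3 != 5 and 5 != 3, but 3 = 3 (both equal 3). Transitivity holds for relations like <, <=, =, but not for !=.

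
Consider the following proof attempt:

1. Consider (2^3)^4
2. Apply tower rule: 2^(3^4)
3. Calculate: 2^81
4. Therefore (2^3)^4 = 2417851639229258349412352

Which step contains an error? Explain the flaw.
Step 2: Apply tower rule: 2^(3^4)

Step 2 incorrectly states that (a^b)^c = a^(b^c). The correct rule is (a^b)^c = a^(b×c). The actual value is (2^3)^4 = 2^12 = 4096, not 2^81 = 2417851639229258349412352.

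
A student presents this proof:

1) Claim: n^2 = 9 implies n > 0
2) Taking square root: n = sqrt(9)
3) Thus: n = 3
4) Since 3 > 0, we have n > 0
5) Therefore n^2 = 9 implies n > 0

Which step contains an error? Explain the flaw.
Step 2: Taking square root: n = sqrt(9)

Step 2 takes the square root and assumes the positive root only. The equation n^2 = 9 actually has two solutions: n = 3 and n = -3. The proof silently assumes n > 0 without justification, then uses this assumption to conclude n > 0, which is circular. The counterexample n = -3 shows the claim is false.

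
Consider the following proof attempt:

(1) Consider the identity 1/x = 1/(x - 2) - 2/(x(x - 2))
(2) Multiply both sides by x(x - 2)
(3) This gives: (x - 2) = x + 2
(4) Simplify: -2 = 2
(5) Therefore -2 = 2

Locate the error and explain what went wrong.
Step 3: This gives: (x - 2) = x + 2

Step 3 makes a sign error when clearing denominators. Multiplying -2/(x(x - 2)) by x(x - 2) gives -2, not +2. The correct result is (x - 2) = x - 2, which is trivially true, not (x - 2) = x + 2. (Step 1 is a valid identity: 1/(x - 2) - 2/(x(x - 2)) = (x - 2)/(x(x - 2)) = 1/x.)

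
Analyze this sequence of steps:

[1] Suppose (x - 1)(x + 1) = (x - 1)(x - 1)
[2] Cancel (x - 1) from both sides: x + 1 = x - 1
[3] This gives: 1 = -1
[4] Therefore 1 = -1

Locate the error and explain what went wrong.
Step 2: Cancel (x - 1) from both sides: x + 1 = x - 1

Step 2 cancels (x - 1) from both sides. This is only valid if (x - 1) ≠ 0, i.e., x ≠ 1. When x = 1, both sides equal zero regardless of the other factors. The correct approach requires considering x = 1 as a separate case.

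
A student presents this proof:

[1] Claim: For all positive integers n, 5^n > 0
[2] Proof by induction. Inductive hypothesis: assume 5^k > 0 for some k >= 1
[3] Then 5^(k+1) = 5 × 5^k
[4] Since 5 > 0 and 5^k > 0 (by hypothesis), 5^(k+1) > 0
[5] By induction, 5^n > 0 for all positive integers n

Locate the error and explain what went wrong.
Step 5: By induction, 5^n > 0 for all positive integers n

Step 5 concludes the proof by induction, but no base case was ever established. A valid induction proof requires: (1) a base case proving 5^1 > 0, and (2) an inductive step showing IF 5^k > 0 THEN 5^(k+1) > 0. Steps 2-4 correctly establish the inductive step, but without the base case the conclusion in step 5 does not follow.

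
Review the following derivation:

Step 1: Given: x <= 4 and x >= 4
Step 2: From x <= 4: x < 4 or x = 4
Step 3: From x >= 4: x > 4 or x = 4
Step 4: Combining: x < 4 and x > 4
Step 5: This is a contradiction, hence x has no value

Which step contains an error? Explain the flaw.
Step 4: Combining: x < 4 and x > 4

Step 4 incorrectly combines the conditions. From x <= 4 and x >= 4, the intersection is x = 4. The error treats the 'or' cases as 'and' requirements. The correct conclusion is that x = 4 is the unique solution, not that no solution exists.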